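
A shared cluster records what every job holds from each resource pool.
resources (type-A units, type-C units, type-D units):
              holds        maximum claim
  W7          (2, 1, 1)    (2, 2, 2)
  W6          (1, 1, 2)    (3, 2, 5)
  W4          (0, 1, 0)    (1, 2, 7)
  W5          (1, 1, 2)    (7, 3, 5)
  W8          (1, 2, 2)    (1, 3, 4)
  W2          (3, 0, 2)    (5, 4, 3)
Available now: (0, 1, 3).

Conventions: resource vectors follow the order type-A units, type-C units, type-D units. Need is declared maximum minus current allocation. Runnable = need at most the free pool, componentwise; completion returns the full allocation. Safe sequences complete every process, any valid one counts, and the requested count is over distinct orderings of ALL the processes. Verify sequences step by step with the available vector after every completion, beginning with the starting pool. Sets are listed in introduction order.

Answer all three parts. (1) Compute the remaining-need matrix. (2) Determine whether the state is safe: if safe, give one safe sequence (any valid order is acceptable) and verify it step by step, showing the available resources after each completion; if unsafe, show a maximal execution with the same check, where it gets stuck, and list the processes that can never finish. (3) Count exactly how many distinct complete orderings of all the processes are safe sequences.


(1) Need matrix, components ordered type-A units, type-C units, type-D units:
  W7: (0, 1, 1)
  W6: (2, 1, 3)
  W4: (1, 1, 7)
  W5: (6, 2, 3)
  W8: (0, 1, 2)
  W2: (2, 4, 1)
(2) The state is SAFE; one workable sequence: W7, W8, W2, W5, W6, W4.
Key observation: W7 is the earliest step where a requested resource binds exactly: need (0, 1, 1), pool (0, 1, 3) at its turn.
Walking it through:
  pool = (0, 1, 3)
  run W7 (needs (0, 1, 1), free (0, 1, 3)); after release of (2, 1, 1) the pool is (2, 2, 4)
  run W8 (needs (0, 1, 2), free (2, 2, 4)); after release of (1, 2, 2) the pool is (3, 4, 6)
  run W2 (needs (2, 4, 1), free (3, 4, 6)); after release of (3, 0, 2) the pool is (6, 4, 8)
  run W5 (needs (6, 2, 3), free (6, 4, 8)); after release of (1, 1, 2) the pool is (7, 5, 10)
  run W6 (needs (2, 1, 3), free (7, 5, 10)); after release of (1, 1, 2) the pool is (8, 6, 12)
  run W4 (needs (1, 1, 7), free (8, 6, 12)); after release of (0, 1, 0) the pool is (8, 7, 12)
(3) Exactly 21 of the possible complete orderings are safe sequences.


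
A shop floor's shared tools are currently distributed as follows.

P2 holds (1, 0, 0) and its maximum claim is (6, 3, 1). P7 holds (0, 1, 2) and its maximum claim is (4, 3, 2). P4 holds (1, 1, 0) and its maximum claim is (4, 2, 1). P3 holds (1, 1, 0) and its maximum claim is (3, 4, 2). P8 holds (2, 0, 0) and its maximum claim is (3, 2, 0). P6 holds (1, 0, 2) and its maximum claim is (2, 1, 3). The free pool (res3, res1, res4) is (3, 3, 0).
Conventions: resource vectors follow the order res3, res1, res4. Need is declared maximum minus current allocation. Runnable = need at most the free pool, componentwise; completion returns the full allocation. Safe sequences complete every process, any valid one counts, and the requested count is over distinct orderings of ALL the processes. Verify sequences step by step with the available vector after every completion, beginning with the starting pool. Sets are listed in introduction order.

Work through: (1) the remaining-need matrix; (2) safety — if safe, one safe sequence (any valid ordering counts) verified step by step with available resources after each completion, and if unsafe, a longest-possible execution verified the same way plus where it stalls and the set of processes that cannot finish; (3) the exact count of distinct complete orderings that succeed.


(1) Need matrix, components ordered res3, res1, res4:
  P2: (5, 3, 1)
  P7: (4, 2, 0)
  P4: (3, 1, 1)
  P3: (2, 3, 2)
  P8: (1, 2, 0)
  P6: (1, 1, 1)
(2) SAFE, for example via the order P8, P7, P6, P4, P2, P3.
Key observation: no step in this order meets a requested resource exactly; the smallest headroom is 1, first reached at P8 (need (1, 2, 0), pool (3, 3, 0)).
Check, step by step:
  pool = (3, 3, 0)
  P8: need (1, 2, 0) fits (3, 3, 0); releases (2, 0, 0), pool now (5, 3, 0)
  P7: need (4, 2, 0) fits (5, 3, 0); releases (0, 1, 2), pool now (5, 4, 2)
  P6: need (1, 1, 1) fits (5, 4, 2); releases (1, 0, 2), pool now (6, 4, 4)
  P4: need (3, 1, 1) fits (6, 4, 4); releases (1, 1, 0), pool now (7, 5, 4)
  P2: need (5, 3, 1) fits (7, 5, 4); releases (1, 0, 0), pool now (8, 5, 4)
  P3: need (2, 3, 2) fits (8, 5, 4); releases (1, 1, 0), pool now (9, 6, 4)
(3) The exact count: 24 of the possible complete orderings are safe sequences.


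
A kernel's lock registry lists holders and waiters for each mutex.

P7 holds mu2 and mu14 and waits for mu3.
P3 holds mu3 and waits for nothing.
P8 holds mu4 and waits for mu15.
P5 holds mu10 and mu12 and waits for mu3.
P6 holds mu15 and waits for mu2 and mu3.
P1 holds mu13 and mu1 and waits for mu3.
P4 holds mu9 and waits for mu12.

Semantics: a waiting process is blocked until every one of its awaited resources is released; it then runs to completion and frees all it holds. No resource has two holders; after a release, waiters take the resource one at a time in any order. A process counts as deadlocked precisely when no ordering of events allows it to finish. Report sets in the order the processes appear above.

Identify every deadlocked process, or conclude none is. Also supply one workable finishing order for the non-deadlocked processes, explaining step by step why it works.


The deadlocked set is empty.
Key observation: there is no circular wait here — follow any chain and it reaches a process that is free to run now.
The rest can finish in the order P3, P5, P4, P1, P7, P6, P8.
Walking it through:
  run P3 (it waits on nothing); releases mu3
  run P5 (all its waits — mu3 — are resolved); releases mu10 and mu12
  run P4 (all its waits — mu12 — are resolved); releases mu9
  run P1 (all its waits — mu3 — are resolved); releases mu13 and mu1
  run P7 (all its waits — mu3 — are resolved); releases mu2 and mu14
  run P6 (all its waits — mu2 and mu3 — are resolved); releases mu15
  run P8 (all its waits — mu15 — are resolved); releases mu4


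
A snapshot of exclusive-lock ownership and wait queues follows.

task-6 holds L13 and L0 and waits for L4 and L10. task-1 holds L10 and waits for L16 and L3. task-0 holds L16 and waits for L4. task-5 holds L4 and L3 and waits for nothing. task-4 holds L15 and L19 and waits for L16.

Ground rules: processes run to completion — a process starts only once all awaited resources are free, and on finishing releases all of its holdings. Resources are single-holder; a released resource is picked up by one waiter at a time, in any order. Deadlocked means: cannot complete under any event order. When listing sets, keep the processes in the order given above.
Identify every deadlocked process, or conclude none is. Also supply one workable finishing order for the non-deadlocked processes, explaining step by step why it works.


No process is deadlocked.
Key observation: all waits point, directly or indirectly, at processes that can finish, so nothing is permanently blocked.
The rest can finish in the order task-5, task-0, task-1, task-6, task-4.
Walking it through:
  task-5: no waits; runs immediately, freeing L4 and L3
  task-0 waits on L4 — all released -> runs and releases L16
  task-1 waits on L16 and L3 — all released -> runs and releases L10
  task-6 waits on L4 and L10 — all released -> runs and releases L13 and L0
  task-4 waits on L16 — all released -> runs and releases L15 and L19


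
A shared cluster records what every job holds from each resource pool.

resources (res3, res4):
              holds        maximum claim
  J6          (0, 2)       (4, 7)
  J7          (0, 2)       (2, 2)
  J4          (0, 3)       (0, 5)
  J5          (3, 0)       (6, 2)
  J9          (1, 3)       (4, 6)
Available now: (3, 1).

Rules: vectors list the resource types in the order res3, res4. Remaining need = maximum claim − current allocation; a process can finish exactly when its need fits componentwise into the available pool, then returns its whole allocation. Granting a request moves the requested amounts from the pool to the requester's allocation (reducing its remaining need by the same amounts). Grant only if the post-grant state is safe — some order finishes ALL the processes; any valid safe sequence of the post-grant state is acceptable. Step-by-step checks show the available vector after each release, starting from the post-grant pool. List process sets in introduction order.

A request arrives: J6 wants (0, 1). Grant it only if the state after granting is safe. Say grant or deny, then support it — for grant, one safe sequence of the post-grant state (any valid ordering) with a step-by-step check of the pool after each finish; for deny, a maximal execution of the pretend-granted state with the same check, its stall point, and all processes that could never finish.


GRANT. The post-grant state is safe; one safe sequence: J7, J4, J5, J6, J9.
Key observation: the transfer keeps a workable pool ((3, 0)); J7 starts the safe sequence.
Step-by-step check of the post-grant state:
  pool = (3, 0)
  run J7 (needs (2, 0), free (3, 0)); after release of (0, 2) the pool is (3, 2)
  run J4 (needs (0, 2), free (3, 2)); after release of (0, 3) the pool is (3, 5)
  run J5 (needs (3, 2), free (3, 5)); after release of (3, 0) the pool is (6, 5)
  run J6 (needs (4, 4), free (6, 5)); after release of (0, 3) the pool is (6, 8)
  run J9 (needs (3, 3), free (6, 8)); after release of (1, 3) the pool is (7, 11)


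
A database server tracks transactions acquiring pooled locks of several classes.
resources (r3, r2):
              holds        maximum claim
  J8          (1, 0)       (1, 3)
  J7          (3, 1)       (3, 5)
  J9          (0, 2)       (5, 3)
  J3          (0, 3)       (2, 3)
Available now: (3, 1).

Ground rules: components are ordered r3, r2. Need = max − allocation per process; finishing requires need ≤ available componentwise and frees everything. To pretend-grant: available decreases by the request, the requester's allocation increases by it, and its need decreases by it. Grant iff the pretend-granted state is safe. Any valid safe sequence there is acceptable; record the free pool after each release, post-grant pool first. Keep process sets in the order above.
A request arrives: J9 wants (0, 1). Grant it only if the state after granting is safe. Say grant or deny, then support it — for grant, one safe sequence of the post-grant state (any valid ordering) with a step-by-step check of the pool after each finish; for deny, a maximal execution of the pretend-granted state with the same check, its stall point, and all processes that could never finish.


DENY: after the grant no complete ordering would exist.
Key observation: after J3, J8 the pool peaks at (4, 3), and each blocked process is short somewhere: J7 on r2; J9 on r3.
On the post-grant state, J3, J8 is a maximal run — nothing extends it. Step-by-step check:
  pool = (3, 0)
  J3 needs (2, 0) <= (3, 0) -> finishes; pool += (0, 3) = (3, 3)
  J8 needs (0, 3) <= (3, 3) -> finishes; pool += (1, 0) = (4, 3)
  blocked: J7 wants (0, 4), pool (4, 3) — not enough r2
  blocked: J9 wants (5, 0), pool (4, 3) — not enough r3
Processes that could never finish after the grant: J7 and J9.


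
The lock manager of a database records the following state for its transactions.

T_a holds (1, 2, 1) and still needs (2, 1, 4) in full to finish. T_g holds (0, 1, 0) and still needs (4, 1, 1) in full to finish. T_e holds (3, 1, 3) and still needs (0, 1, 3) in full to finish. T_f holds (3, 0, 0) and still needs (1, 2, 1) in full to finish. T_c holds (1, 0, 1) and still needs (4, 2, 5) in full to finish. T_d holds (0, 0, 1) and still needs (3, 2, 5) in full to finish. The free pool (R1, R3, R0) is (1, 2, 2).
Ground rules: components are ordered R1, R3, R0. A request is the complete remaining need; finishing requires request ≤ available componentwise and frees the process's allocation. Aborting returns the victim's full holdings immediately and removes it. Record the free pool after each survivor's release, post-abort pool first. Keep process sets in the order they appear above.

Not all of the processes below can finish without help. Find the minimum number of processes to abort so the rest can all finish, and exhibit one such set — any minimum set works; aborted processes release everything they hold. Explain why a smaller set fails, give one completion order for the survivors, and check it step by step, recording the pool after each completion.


The answer: abort T_d.
Key observation: aborting T_d returns (0, 0, 1), and T_e — hopeless before — runs at step 1 with the returned capacity in the pool.
Why nothing smaller works: aborting no one leaves the state deadlocked as given.
Survivors finish in the order: T_e, T_f, T_c, T_g, T_a. Check, step by step (pool after the aborts first):
  pool = (1, 2, 3)
  T_e needs (0, 1, 3) <= (1, 2, 3) -> finishes; pool += (3, 1, 3) = (4, 3, 6)
  T_f needs (1, 2, 1) <= (4, 3, 6) -> finishes; pool += (3, 0, 0) = (7, 3, 6)
  T_c needs (4, 2, 5) <= (7, 3, 6) -> finishes; pool += (1, 0, 1) = (8, 3, 7)
  T_g needs (4, 1, 1) <= (8, 3, 7) -> finishes; pool += (0, 1, 0) = (8, 4, 7)
  T_a needs (2, 1, 4) <= (8, 4, 7) -> finishes; pool += (1, 2, 1) = (9, 6, 8)


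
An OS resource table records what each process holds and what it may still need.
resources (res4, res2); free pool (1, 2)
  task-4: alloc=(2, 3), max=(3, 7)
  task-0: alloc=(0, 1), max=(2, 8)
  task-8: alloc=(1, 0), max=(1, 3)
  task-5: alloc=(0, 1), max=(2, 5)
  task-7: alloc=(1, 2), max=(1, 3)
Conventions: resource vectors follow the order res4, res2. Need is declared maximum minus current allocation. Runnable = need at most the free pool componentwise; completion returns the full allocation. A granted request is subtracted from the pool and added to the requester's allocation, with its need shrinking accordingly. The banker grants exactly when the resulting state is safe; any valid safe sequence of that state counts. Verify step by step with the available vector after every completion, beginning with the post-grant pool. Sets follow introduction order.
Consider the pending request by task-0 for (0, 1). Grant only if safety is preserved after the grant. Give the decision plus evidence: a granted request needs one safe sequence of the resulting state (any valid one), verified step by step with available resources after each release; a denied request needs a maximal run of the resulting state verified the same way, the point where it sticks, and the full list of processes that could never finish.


DENY: after the grant no complete ordering would exist.
Key observation: the pool after task-7, task-8 is (3, 3); every surviving request exceeds it in res2, so progress ends there.
Pretend the grant happened; the run task-7, task-8 goes as far as possible. Check, step by step:
  pool = (1, 1)
  task-7: need (0, 1) fits (1, 1); releases (1, 2), pool now (2, 3)
  task-8: need (0, 3) fits (2, 3); releases (1, 0), pool now (3, 3)
  task-4 still needs (1, 4) but only (3, 3) is free — short on res2
  task-0 still needs (2, 6) but only (3, 3) is free — short on res2
  task-5 still needs (2, 4) but only (3, 3) is free — short on res2
Processes that could never finish after the grant: task-4, task-0 and task-5.


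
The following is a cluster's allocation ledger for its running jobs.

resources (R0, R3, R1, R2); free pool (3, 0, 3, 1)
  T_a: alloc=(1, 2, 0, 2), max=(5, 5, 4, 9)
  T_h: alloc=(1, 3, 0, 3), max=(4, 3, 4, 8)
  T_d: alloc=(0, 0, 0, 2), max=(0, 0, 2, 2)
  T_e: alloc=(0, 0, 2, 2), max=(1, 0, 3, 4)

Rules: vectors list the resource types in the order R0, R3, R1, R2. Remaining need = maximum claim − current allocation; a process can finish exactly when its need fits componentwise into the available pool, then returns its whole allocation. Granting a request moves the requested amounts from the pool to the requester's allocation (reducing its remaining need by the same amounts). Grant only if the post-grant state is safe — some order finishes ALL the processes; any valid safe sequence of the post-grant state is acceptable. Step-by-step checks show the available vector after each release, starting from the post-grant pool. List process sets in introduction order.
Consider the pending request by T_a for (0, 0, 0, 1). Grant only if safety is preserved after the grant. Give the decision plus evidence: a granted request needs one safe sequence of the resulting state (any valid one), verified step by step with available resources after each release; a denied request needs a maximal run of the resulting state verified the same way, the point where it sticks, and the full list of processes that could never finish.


DENY — the pretend-granted state is unsafe.
Key observation: the pool after T_d, T_e is (3, 0, 5, 4); every surviving request exceeds it in R2, so progress ends there.
On the post-grant state, T_d, T_e is a maximal run — nothing extends it. Verifying each step:
  pool = (3, 0, 3, 0)
  run T_d (needs (0, 0, 2, 0), free (3, 0, 3, 0)); after release of (0, 0, 0, 2) the pool is (3, 0, 3, 2)
  run T_e (needs (1, 0, 1, 2), free (3, 0, 3, 2)); after release of (0, 0, 2, 2) the pool is (3, 0, 5, 4)
  T_a still needs (4, 3, 4, 6) but only (3, 0, 5, 4) is free — short on R0, R3 and R2
  T_h still needs (3, 0, 4, 5) but only (3, 0, 5, 4) is free — short on R2
Had the request been granted, T_a and T_h could never finish.


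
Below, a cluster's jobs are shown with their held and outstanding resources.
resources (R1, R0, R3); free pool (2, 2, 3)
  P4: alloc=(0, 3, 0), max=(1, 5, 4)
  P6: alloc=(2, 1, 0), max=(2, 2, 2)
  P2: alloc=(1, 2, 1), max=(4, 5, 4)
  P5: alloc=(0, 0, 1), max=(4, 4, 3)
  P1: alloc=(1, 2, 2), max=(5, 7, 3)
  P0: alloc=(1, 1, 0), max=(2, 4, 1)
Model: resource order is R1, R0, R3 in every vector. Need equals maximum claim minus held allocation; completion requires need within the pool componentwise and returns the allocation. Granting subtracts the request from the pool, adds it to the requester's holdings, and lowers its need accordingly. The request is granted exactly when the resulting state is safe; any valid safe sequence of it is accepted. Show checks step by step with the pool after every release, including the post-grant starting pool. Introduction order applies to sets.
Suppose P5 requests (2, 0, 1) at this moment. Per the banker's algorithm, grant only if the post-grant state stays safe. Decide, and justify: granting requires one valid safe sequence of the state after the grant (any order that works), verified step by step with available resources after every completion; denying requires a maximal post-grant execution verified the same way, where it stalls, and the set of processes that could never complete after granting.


GRANT: granting preserves safety; a valid post-grant sequence is P6, P0, P5, P4, P1, P2.
Key observation: granting shrinks the pool to (0, 2, 2), yet P6 still fits and the chain goes through.
Step-by-step check of the post-grant state:
  pool = (0, 2, 2)
  P6: need (0, 1, 2) fits (0, 2, 2); releases (2, 1, 0), pool now (2, 3, 2)
  P0: need (1, 3, 1) fits (2, 3, 2); releases (1, 1, 0), pool now (3, 4, 2)
  P5: need (2, 4, 1) fits (3, 4, 2); releases (2, 0, 2), pool now (5, 4, 4)
  P4: need (1, 2, 4) fits (5, 4, 4); releases (0, 3, 0), pool now (5, 7, 4)
  P1: need (4, 5, 1) fits (5, 7, 4); releases (1, 2, 2), pool now (6, 9, 6)
  P2: need (3, 3, 3) fits (6, 9, 6); releases (1, 2, 1), pool now (7, 11, 7)


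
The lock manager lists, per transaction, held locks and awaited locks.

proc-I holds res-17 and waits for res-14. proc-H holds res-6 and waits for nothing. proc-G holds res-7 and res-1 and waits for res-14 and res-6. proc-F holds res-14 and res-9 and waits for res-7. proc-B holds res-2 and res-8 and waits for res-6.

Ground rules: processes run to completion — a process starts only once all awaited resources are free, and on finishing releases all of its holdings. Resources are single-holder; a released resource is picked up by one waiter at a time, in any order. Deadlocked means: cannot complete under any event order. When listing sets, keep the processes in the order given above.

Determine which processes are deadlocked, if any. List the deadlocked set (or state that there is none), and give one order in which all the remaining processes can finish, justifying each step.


The deadlocked set is proc-I, proc-G and proc-F.
Key observation: the knot is the closed ring of waits proc-F -> proc-G -> proc-F; proc-I waits into the deadlock from upstream.
The rest can finish in the order proc-H, proc-B.
Walking it through:
  proc-H: no waits; runs immediately, freeing res-6
  proc-B: everything it awaited (res-6) is free; runs, freeing res-2 and res-8


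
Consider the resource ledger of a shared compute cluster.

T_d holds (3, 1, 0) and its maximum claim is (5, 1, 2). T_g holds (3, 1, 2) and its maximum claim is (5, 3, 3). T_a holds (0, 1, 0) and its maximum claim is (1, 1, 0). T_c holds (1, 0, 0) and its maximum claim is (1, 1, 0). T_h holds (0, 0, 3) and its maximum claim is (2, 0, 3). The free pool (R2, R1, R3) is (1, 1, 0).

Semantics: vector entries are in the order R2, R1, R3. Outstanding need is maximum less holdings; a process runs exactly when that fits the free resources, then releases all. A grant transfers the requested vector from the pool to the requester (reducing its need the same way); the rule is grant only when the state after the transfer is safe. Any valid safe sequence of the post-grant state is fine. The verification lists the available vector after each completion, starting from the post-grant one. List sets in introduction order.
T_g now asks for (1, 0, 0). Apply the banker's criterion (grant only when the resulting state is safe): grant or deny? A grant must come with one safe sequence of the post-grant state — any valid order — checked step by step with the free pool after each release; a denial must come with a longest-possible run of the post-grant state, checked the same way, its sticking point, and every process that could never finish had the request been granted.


DENY: after the grant no complete ordering would exist.
Key observation: after T_c, T_a the pool peaks at (1, 2, 0), and each blocked process is short somewhere: T_d on R2, R3; T_g on R3; T_h on R2.
After a pretend grant, a maximal execution: T_c, T_a — then nothing else fits. Verifying each step:
  pool = (0, 1, 0)
  T_c: need (0, 1, 0) fits (0, 1, 0); releases (1, 0, 0), pool now (1, 1, 0)
  T_a: need (1, 0, 0) fits (1, 1, 0); releases (0, 1, 0), pool now (1, 2, 0)
  T_d cannot run: need (2, 0, 2) vs free (1, 2, 0) (insufficient R2 and R3)
  T_g cannot run: need (1, 2, 1) vs free (1, 2, 0) (insufficient R3)
  T_h cannot run: need (2, 0, 0) vs free (1, 2, 0) (insufficient R2)
Had the request been granted, T_d, T_g and T_h could never finish.


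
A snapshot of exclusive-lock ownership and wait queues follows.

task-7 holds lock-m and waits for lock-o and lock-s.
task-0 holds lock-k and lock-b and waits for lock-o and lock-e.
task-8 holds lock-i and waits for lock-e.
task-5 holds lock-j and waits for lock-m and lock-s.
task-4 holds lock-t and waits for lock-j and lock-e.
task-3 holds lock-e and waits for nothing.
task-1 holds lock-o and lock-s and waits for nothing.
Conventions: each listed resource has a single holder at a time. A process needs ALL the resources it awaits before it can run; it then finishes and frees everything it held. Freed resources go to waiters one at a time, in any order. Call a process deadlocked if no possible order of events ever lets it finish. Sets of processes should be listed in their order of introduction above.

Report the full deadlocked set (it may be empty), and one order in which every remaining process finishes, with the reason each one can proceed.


No process is deadlocked.
Key observation: the waits form no ring: some process can always run, and its releases unblock the others one by one.
The rest can finish in the order task-1, task-3, task-7, task-5, task-4, task-8, task-0.
Check, step by step:
  task-1: no waits; runs immediately, freeing lock-o and lock-s
  task-3: no waits; runs immediately, freeing lock-e
  task-7: everything it awaited (lock-o and lock-s) is free; runs, freeing lock-m
  task-5: everything it awaited (lock-m and lock-s) is free; runs, freeing lock-j
  task-4: everything it awaited (lock-j and lock-e) is free; runs, freeing lock-t
  task-8: everything it awaited (lock-e) is free; runs, freeing lock-i
  task-0: everything it awaited (lock-o and lock-e) is free; runs, freeing lock-k and lock-b


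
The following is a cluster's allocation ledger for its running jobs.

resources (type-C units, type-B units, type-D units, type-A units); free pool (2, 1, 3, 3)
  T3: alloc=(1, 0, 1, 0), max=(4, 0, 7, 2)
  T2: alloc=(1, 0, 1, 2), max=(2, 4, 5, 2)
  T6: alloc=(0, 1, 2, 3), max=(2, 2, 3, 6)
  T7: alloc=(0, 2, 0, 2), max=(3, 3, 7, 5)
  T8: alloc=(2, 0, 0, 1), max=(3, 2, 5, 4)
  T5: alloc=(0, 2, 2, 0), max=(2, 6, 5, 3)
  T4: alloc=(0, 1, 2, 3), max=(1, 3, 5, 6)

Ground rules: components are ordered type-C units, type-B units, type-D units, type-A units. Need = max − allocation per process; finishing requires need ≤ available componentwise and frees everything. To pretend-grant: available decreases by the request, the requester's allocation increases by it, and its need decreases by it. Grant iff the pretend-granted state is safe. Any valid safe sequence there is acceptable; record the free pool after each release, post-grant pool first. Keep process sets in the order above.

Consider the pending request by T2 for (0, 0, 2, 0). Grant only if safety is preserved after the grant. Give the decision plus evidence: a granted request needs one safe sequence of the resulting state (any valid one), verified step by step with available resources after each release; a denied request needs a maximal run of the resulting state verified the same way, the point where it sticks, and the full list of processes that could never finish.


DENY — the pretend-granted state is unsafe.
Key observation: after T6, T4, T8 the pool peaks at (4, 3, 5, 10), and each blocked process is short somewhere: T3 on type-D units; T2 on type-B units; T7 on type-D units; T5 on type-B units.
On the post-grant state, T6, T4, T8 is a maximal run — nothing extends it. Check, step by step:
  pool = (2, 1, 1, 3)
  run T6 (needs (2, 1, 1, 3), free (2, 1, 1, 3)); after release of (0, 1, 2, 3) the pool is (2, 2, 3, 6)
  run T4 (needs (1, 2, 3, 3), free (2, 2, 3, 6)); after release of (0, 1, 2, 3) the pool is (2, 3, 5, 9)
  run T8 (needs (1, 2, 5, 3), free (2, 3, 5, 9)); after release of (2, 0, 0, 1) the pool is (4, 3, 5, 10)
  T3 still needs (3, 0, 6, 2) but only (4, 3, 5, 10) is free — short on type-D units
  T2 still needs (1, 4, 2, 0) but only (4, 3, 5, 10) is free — short on type-B units
  T7 still needs (3, 1, 7, 3) but only (4, 3, 5, 10) is free — short on type-D units
  T5 still needs (2, 4, 3, 3) but only (4, 3, 5, 10) is free — short on type-B units
Post-grant, the permanently blocked set is T3, T2, T7 and T5.


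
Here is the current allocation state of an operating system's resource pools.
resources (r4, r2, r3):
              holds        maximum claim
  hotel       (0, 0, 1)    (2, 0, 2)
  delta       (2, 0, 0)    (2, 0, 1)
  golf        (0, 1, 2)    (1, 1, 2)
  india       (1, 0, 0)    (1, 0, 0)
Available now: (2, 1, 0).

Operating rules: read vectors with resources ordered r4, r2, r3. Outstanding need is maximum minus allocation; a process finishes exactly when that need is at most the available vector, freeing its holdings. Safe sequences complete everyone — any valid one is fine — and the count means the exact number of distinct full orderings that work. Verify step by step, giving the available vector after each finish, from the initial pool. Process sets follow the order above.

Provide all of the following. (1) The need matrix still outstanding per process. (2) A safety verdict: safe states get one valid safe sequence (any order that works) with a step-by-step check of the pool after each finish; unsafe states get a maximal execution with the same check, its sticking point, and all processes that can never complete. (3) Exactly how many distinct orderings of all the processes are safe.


(1) Outstanding need per process (order r4, r2, r3):
  hotel: (2, 0, 1)
  delta: (0, 0, 1)
  golf: (1, 0, 0)
  india: (0, 0, 0)
(2) SAFE — a valid safe sequence is india, golf, hotel, delta.
Key observation: nothing binds to the last unit here — the tightest requested-resource margin is 1, first seen at hotel ((2, 0, 1) against (3, 2, 2)).
Check, step by step:
  pool = (2, 1, 0)
  india needs (0, 0, 0) <= (2, 1, 0) -> finishes; pool += (1, 0, 0) = (3, 1, 0)
  golf needs (1, 0, 0) <= (3, 1, 0) -> finishes; pool += (0, 1, 2) = (3, 2, 2)
  hotel needs (2, 0, 1) <= (3, 2, 2) -> finishes; pool += (0, 0, 1) = (3, 2, 3)
  delta needs (0, 0, 1) <= (3, 2, 3) -> finishes; pool += (2, 0, 0) = (5, 2, 3)
(3) The exact count: 8 of the possible complete orderings are safe sequences.


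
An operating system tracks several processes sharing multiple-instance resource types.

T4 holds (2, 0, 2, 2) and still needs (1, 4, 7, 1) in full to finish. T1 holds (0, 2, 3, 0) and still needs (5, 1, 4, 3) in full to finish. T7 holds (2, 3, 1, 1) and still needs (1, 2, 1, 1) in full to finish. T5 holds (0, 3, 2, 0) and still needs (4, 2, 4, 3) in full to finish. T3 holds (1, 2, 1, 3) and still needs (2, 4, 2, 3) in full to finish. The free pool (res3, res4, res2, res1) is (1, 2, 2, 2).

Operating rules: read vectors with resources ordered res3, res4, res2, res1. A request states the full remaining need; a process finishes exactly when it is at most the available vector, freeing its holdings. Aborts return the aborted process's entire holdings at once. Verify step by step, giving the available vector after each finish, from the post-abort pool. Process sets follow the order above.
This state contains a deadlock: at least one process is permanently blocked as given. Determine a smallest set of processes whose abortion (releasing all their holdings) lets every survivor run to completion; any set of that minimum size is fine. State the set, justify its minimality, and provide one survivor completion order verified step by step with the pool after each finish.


Minimum abort set: T1.
Key observation: the deadlocked T4 becomes finishable only because T1 released (0, 2, 3, 0); it completes at step 3 below.
Why nothing smaller works: aborting no one leaves the state deadlocked as given.
Survivors finish in the order: T7, T3, T4, T5. Verifying each step (pool after the aborts first):
  pool = (1, 4, 5, 2)
  T7: need (1, 2, 1, 1) fits (1, 4, 5, 2); releases (2, 3, 1, 1), pool now (3, 7, 6, 3)
  T3: need (2, 4, 2, 3) fits (3, 7, 6, 3); releases (1, 2, 1, 3), pool now (4, 9, 7, 6)
  T4: need (1, 4, 7, 1) fits (4, 9, 7, 6); releases (2, 0, 2, 2), pool now (6, 9, 9, 8)
  T5: need (4, 2, 4, 3) fits (6, 9, 9, 8); releases (0, 3, 2, 0), pool now (6, 12, 11, 8)


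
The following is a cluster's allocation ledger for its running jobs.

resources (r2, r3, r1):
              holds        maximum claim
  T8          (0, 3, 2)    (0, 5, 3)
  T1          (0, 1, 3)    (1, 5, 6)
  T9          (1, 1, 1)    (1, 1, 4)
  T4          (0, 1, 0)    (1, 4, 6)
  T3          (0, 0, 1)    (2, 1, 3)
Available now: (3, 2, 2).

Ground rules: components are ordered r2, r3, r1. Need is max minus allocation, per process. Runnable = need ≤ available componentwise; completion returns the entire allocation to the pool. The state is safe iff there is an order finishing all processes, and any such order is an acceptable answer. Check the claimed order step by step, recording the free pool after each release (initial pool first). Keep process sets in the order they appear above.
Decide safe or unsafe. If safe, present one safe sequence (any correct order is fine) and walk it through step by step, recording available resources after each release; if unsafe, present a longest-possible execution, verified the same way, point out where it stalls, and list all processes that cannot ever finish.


SAFE — a valid safe sequence is T8, T1, T4, T3, T9.
Key observation: at T8 the run first touches a limit — (0, 2, 1) against (3, 2, 2), exact on a resource it actually requests.
Verifying each step:
  pool = (3, 2, 2)
  run T8 (needs (0, 2, 1), free (3, 2, 2)); after release of (0, 3, 2) the pool is (3, 5, 4)
  run T1 (needs (1, 4, 3), free (3, 5, 4)); after release of (0, 1, 3) the pool is (3, 6, 7)
  run T4 (needs (1, 3, 6), free (3, 6, 7)); after release of (0, 1, 0) the pool is (3, 7, 7)
  run T3 (needs (2, 1, 2), free (3, 7, 7)); after release of (0, 0, 1) the pool is (3, 7, 8)
  run T9 (needs (0, 0, 3), free (3, 7, 8)); after release of (1, 1, 1) the pool is (4, 8, 9)


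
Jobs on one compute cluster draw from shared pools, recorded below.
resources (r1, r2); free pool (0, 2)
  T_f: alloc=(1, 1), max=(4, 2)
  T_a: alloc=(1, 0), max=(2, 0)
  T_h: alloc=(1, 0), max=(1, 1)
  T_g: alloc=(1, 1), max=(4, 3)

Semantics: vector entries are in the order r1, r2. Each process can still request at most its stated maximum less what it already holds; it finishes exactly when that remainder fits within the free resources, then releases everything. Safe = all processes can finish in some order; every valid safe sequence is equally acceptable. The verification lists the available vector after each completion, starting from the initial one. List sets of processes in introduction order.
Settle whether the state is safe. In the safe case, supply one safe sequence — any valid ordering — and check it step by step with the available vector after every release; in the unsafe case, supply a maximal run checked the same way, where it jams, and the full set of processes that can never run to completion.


UNSAFE.
Key observation: even finishing T_h, T_a leaves just (2, 2) free — too little r1 for any of the remaining processes.
The run T_h, T_a cannot be extended any further. Step-by-step check:
  pool = (0, 2)
  T_h needs (0, 1) <= (0, 2) -> finishes; pool += (1, 0) = (1, 2)
  T_a needs (1, 0) <= (1, 2) -> finishes; pool += (1, 0) = (2, 2)
  blocked: T_f wants (3, 1), pool (2, 2) — not enough r1
  blocked: T_g wants (3, 2), pool (2, 2) — not enough r1
Permanently blocked: T_f and T_g.


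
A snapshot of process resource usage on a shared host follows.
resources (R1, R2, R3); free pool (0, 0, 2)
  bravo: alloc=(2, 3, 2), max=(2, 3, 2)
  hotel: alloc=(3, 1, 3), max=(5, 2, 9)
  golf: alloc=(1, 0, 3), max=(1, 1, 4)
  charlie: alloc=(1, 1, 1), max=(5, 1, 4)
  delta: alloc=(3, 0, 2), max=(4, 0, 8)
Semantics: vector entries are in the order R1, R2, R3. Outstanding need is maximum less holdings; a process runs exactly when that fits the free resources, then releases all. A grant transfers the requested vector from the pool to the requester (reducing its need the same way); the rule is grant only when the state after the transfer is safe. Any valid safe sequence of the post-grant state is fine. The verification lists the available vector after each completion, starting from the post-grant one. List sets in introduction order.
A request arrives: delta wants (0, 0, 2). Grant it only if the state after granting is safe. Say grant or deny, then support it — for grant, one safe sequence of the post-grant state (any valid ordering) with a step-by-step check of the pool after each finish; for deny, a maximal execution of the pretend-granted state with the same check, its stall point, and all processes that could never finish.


GRANT: granting preserves safety; a valid post-grant sequence is bravo, golf, delta, hotel, charlie.
Key observation: the grant leaves (0, 0, 0) free — enough for bravo, whose release restarts the cascade.
Verifying the post-grant state step by step:
  pool = (0, 0, 0)
  run bravo (needs (0, 0, 0), free (0, 0, 0)); after release of (2, 3, 2) the pool is (2, 3, 2)
  run golf (needs (0, 1, 1), free (2, 3, 2)); after release of (1, 0, 3) the pool is (3, 3, 5)
  run delta (needs (1, 0, 4), free (3, 3, 5)); after release of (3, 0, 4) the pool is (6, 3, 9)
  run hotel (needs (2, 1, 6), free (6, 3, 9)); after release of (3, 1, 3) the pool is (9, 4, 12)
  run charlie (needs (4, 0, 3), free (9, 4, 12)); after release of (1, 1, 1) the pool is (10, 5, 13)


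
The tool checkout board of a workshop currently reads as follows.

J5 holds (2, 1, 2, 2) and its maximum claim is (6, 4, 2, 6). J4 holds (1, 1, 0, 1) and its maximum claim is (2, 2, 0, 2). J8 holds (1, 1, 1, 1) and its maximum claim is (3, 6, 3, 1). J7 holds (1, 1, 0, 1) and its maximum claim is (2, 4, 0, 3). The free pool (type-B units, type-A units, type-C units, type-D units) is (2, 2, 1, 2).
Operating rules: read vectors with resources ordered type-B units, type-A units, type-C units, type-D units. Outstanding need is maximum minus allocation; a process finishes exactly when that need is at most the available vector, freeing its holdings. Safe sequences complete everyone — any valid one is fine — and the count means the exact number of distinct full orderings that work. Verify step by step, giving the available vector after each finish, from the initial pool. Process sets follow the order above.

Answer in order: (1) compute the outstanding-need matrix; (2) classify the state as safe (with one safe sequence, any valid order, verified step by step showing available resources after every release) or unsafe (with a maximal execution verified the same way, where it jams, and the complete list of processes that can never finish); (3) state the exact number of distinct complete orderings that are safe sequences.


(1) Outstanding need per process (order type-B units, type-A units, type-C units, type-D units):
  J5: (4, 3, 0, 4)
  J4: (1, 1, 0, 1)
  J8: (2, 5, 2, 0)
  J7: (1, 3, 0, 2)
(2) SAFE, for example via the order J4, J7, J5, J8.
Key observation: J7 is the earliest step where a requested resource binds exactly: need (1, 3, 0, 2), pool (3, 3, 1, 3) at its turn.
Walking it through:
  pool = (2, 2, 1, 2)
  run J4 (needs (1, 1, 0, 1), free (2, 2, 1, 2)); after release of (1, 1, 0, 1) the pool is (3, 3, 1, 3)
  run J7 (needs (1, 3, 0, 2), free (3, 3, 1, 3)); after release of (1, 1, 0, 1) the pool is (4, 4, 1, 4)
  run J5 (needs (4, 3, 0, 4), free (4, 4, 1, 4)); after release of (2, 1, 2, 2) the pool is (6, 5, 3, 6)
  run J8 (needs (2, 5, 2, 0), free (6, 5, 3, 6)); after release of (1, 1, 1, 1) the pool is (7, 6, 4, 7)
(3) Precisely 1 of the possible complete orderings is a safe sequence.


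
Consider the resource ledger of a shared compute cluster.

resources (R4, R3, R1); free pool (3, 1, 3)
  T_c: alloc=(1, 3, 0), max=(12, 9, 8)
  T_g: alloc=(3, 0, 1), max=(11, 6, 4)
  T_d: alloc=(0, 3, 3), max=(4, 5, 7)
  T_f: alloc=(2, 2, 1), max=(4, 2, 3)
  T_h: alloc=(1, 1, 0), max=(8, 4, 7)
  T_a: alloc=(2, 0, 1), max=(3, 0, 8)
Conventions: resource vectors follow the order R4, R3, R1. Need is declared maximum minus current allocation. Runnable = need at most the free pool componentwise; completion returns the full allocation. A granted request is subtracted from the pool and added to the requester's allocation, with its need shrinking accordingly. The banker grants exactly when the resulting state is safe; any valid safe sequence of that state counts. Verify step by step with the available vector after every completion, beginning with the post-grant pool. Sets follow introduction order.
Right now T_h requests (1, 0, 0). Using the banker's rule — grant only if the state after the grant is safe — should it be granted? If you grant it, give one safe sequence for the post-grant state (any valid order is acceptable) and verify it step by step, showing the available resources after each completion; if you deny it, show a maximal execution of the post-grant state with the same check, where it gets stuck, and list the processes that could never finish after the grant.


GRANT. The post-grant state is safe; one safe sequence: T_f, T_d, T_a, T_h, T_g, T_c.
Key observation: granting shrinks the pool to (2, 1, 3), yet T_f still fits and the chain goes through.
Check on the post-grant state, step by step:
  pool = (2, 1, 3)
  T_f needs (2, 0, 2) <= (2, 1, 3) -> finishes; pool += (2, 2, 1) = (4, 3, 4)
  T_d needs (4, 2, 4) <= (4, 3, 4) -> finishes; pool += (0, 3, 3) = (4, 6, 7)
  T_a needs (1, 0, 7) <= (4, 6, 7) -> finishes; pool += (2, 0, 1) = (6, 6, 8)
  T_h needs (6, 3, 7) <= (6, 6, 8) -> finishes; pool += (2, 1, 0) = (8, 7, 8)
  T_g needs (8, 6, 3) <= (8, 7, 8) -> finishes; pool += (3, 0, 1) = (11, 7, 9)
  T_c needs (11, 6, 8) <= (11, 7, 9) -> finishes; pool += (1, 3, 0) = (12, 10, 9)
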